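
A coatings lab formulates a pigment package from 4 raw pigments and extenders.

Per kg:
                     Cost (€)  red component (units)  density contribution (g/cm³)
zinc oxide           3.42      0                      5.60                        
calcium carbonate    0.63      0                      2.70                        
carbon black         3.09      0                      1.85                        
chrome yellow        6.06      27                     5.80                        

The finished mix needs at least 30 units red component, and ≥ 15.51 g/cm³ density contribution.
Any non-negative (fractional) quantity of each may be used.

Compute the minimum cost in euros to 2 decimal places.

Set it up as a linear program. Let x1 = kg of zinc oxide, x2 = kg of calcium carbonate, x3 = kg of carbon black, x4 = kg of chrome yellow.
Minimize 3.42x1 + 0.63x2 + 3.09x3 + 6.06x4 subject to:
  27x4 ≥ 30   (red component)
  5.6x1 + 2.7x2 + 1.85x3 + 5.8x4 ≥ 15.51   (density contribution)
  x1, x2, x3, x4 ≥ 0.
The cheapest feasible vertex uses only calcium carbonate, chrome yellow; zinc oxide, carbon black are not used. The red component and density contribution requirements are met with equality.
Solving gives x2 = 3.358, x4 = 1.111.
Cost = 0.63·3.358 + 6.06·1.111 = 8.8482.

€8.85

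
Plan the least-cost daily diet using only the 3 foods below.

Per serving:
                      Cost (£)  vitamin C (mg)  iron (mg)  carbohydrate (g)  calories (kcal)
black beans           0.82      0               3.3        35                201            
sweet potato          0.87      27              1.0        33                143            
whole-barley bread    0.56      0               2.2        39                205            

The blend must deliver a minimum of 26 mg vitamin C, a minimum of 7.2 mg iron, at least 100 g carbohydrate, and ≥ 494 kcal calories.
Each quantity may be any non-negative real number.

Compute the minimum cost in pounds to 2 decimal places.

£2.39

Treat it as an LP. Let x1 = servings of black beans, x2 = servings of sweet potato, x3 = servings of whole-barley bread.
Minimize 0.82x1 + 0.87x2 + 0.56x3 subject to:
  27x2 ≥ 26   (vitamin C)
  3.3x1 + 1x2 + 2.2x3 ≥ 7.2   (iron)
  35x1 + 33x2 + 39x3 ≥ 100   (carbohydrate)
  201x1 + 143x2 + 205x3 ≥ 494   (calories)
  x1, x2, x3 ≥ 0.
The optimal mix uses every input. The vitamin C, iron, carbohydrate requirements are met with equality.
So black beans = 1.802 servings, sweet potato = 0.963 servings, whole-barley bread = 0.1322 servings.
Cost = 0.82·1.802 + 0.87·0.963 + 0.56·0.1322 = 2.3895.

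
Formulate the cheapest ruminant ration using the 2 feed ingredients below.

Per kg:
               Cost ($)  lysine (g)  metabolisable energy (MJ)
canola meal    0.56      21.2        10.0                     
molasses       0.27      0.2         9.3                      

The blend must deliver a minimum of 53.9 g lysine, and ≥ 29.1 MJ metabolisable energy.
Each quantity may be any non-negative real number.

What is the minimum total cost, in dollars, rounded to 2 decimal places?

This is a linear program. Let x1 = kg of canola meal, x2 = kg of molasses.
Minimize 0.56x1 + 0.27x2 s.t.:
  21.2x1 + 0.2x2 ≥ 53.9   (lysine)
  10x1 + 9.3x2 ≥ 29.1   (metabolisable energy)
  x1, x2 ≥ 0.
Both inputs are positive at the optimum. The lysine and metabolisable energy requirements are met with equality.
That vertex is x1 = 2.539, x2 = 0.3993.
Objective = 0.56·2.539 + 0.27·0.3993 = 1.5297.

$1.53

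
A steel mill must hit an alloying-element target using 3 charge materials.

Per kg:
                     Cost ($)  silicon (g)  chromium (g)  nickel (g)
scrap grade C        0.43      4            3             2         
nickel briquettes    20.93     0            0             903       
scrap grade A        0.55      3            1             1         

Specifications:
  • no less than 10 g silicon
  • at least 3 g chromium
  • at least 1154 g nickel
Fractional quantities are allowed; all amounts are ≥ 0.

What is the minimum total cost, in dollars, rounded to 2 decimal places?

$27.71

Let x1 = kg of scrap grade C, x2 = kg of nickel briquettes, x3 = kg of scrap grade A.
Minimize 0.43x1 + 20.93x2 + 0.55x3 subject to:
  4x1 + 3x3 ≥ 10   (silicon)
  3x1 + 1x3 ≥ 3   (chromium)
  2x1 + 903x2 + 1x3 ≥ 1154   (nickel)
  x1, x2, x3 ≥ 0.
The minimum-cost mix takes nothing from scrap grade A — only scrap grade C, nickel briquettes. Binding constraints: silicon and nickel.
Optimal quantities: scrap grade C = 2.5 kg, nickel briquettes = 1.2724 kg.
Hence cost = 0.43·2.5 + 20.93·1.2724 = $27.7063.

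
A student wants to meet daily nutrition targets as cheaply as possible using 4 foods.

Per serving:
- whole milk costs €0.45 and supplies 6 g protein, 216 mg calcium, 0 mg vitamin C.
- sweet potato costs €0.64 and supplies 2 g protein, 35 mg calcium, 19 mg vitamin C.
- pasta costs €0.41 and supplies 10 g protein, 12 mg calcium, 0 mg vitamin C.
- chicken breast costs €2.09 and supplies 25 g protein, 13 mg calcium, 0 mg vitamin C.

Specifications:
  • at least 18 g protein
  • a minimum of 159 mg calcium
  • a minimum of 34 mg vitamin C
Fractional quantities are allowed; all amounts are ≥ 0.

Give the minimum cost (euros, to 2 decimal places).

€1.81

This is a linear program. Let x1 = servings of whole milk, x2 = servings of sweet potato, x3 = servings of pasta, x4 = servings of chicken breast.
Minimize 0.45x1 + 0.64x2 + 0.41x3 + 2.09x4 subject to:
  6x1 + 2x2 + 10x3 + 25x4 ≥ 18   (protein)
  216x1 + 35x2 + 12x3 + 13x4 ≥ 159   (calcium)
  19x2 ≥ 34   (vitamin C)
  x1, x2, x3, x4 ≥ 0.
The optimal basis is {whole milk, sweet potato, pasta}; chicken breast drops out. There the protein, calcium, vitamin C constraints are tight.
Solving gives x1 = 0.3787, x2 = 1.789, x3 = 1.215.
Hence cost = 0.45·0.3787 + 0.64·1.789 + 0.41·1.215 = €1.8135.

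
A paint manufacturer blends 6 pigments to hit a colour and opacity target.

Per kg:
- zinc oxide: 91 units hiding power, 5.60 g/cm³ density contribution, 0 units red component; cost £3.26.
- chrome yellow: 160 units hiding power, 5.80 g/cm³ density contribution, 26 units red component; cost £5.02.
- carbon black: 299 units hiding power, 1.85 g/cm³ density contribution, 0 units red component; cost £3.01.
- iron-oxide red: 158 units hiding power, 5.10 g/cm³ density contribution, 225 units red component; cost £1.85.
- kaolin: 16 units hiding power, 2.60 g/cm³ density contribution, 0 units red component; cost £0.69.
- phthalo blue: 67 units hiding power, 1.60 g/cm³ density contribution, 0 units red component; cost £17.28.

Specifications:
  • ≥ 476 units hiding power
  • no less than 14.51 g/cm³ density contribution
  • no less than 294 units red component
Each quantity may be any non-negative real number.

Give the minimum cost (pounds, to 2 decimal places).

Treat it as an LP. Let x1 = kg of zinc oxide, x2 = kg of chrome yellow, x3 = kg of carbon black, x4 = kg of iron-oxide red, x5 = kg of kaolin, x6 = kg of phthalo blue.
Minimize 3.26x1 + 5.02x2 + 3.01x3 + 1.85x4 + 0.69x5 + 17.28x6 with:
  91x1 + 160x2 + 299x3 + 158x4 + 16x5 + 67x6 ≥ 476   (hiding power)
  5.6x1 + 5.8x2 + 1.85x3 + 5.1x4 + 2.6x5 + 1.6x6 ≥ 14.51   (density contribution)
  26x2 + 225x4 ≥ 294   (red component)
  x1, x2, x3, x4, x5, x6 ≥ 0.
At the optimum only carbon black, iron-oxide red are positive (zinc oxide, chrome yellow, kaolin, phthalo blue = 0). There the hiding power and density contribution constraints are tight.
So carbon black = 0.1095 kg, iron-oxide red = 2.805 kg.
Total cost: 3.01·0.1095 + 1.85·2.805 = 5.5188.

£5.52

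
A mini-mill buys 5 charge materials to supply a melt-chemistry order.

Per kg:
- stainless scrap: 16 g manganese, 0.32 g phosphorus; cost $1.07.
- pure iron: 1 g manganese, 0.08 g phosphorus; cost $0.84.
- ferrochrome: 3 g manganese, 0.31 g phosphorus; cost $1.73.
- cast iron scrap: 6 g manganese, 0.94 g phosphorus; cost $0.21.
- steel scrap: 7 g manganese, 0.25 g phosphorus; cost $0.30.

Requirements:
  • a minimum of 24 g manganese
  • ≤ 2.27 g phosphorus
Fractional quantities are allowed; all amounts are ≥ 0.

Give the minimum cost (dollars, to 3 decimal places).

$0.937

Let x1 = kg of stainless scrap, x2 = kg of pure iron, x3 = kg of ferrochrome, x4 = kg of cast iron scrap, x5 = kg of steel scrap.
Minimise 1.07x1 + 0.84x2 + 1.73x3 + 0.21x4 + 0.3x5 subject to:
  16x1 + 1x2 + 3x3 + 6x4 + 7x5 ≥ 24   (manganese)
  0.32x1 + 0.08x2 + 0.31x3 + 0.94x4 + 0.25x5 ≤ 2.27   (phosphorus)
  x1, x2, x3, x4, x5 ≥ 0.
The minimum-cost mix takes nothing from stainless scrap, pure iron, ferrochrome — only cast iron scrap, steel scrap. There the manganese and phosphorus constraints are tight.
That vertex is x4 = 1.947, x5 = 1.76.
Cost = 0.21·1.947 + 0.3·1.76 = 0.93687.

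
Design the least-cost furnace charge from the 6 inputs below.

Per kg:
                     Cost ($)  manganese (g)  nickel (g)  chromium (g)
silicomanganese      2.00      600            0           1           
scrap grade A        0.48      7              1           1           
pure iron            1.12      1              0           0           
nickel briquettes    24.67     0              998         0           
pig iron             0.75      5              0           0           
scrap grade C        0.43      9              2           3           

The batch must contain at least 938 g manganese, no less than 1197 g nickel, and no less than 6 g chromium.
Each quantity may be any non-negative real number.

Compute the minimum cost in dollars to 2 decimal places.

Set it up as a linear program. Let x1 = kg of silicomanganese, x2 = kg of scrap grade A, x3 = kg of pure iron, x4 = kg of nickel briquettes, x5 = kg of pig iron, x6 = kg of scrap grade C.
Minimize 2x1 + 0.48x2 + 1.12x3 + 24.67x4 + 0.75x5 + 0.43x6 subject to:
  600x1 + 7x2 + 1x3 + 5x5 + 9x6 ≥ 938   (manganese)
  1x2 + 998x4 + 2x6 ≥ 1197   (nickel)
  1x1 + 1x2 + 3x6 ≥ 6   (chromium)
  x1, x2, x3, x4, x5, x6 ≥ 0.
The cheapest feasible vertex uses only silicomanganese, nickel briquettes, scrap grade C; scrap grade A, pure iron, pig iron are not used. There the manganese, nickel, chromium constraints are tight.
That vertex is x1 = 1.541, x4 = 1.1964, x6 = 1.4863.
Objective = 2·1.541 + 24.67·1.1964 + 0.43·1.4863 = 33.2363.

$33.24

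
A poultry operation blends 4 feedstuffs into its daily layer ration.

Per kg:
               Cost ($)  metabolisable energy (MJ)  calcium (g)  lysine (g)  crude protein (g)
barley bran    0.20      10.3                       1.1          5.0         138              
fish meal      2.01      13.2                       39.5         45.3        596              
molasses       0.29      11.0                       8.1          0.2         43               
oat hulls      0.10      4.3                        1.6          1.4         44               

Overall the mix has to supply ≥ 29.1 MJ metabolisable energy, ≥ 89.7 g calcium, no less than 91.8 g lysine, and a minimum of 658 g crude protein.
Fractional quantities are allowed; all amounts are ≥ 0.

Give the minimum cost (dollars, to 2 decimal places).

Let x1 = kg of barley bran, x2 = kg of fish meal, x3 = kg of molasses, x4 = kg of oat hulls.
min 0.2x1 + 2.01x2 + 0.29x3 + 0.1x4 subject to:
  10.3x1 + 13.2x2 + 11x3 + 4.3x4 ≥ 29.1   (metabolisable energy)
  1.1x1 + 39.5x2 + 8.1x3 + 1.6x4 ≥ 89.7   (calcium)
  5x1 + 45.3x2 + 0.2x3 + 1.4x4 ≥ 91.8   (lysine)
  138x1 + 596x2 + 43x3 + 44x4 ≥ 658   (crude protein)
  x1, x2, x3, x4 ≥ 0.
The cheapest feasible vertex uses only fish meal, molasses; barley bran, oat hulls are not used. The calcium and lysine requirements are met with equality.
So fish meal = 2.021 kg, molasses = 1.218 kg.
Hence cost = 2.01·2.021 + 0.29·1.218 = $4.4154.

$4.42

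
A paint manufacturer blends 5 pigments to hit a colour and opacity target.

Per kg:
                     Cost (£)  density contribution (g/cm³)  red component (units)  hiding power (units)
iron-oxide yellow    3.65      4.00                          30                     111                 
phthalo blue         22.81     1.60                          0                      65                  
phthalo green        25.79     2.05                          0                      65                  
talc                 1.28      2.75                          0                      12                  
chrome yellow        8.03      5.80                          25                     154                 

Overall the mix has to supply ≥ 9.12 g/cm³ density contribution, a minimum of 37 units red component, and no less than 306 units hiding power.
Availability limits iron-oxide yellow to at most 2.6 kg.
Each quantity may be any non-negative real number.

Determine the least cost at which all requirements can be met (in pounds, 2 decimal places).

Let x1 = kg of iron-oxide yellow, x2 = kg of phthalo blue, x3 = kg of phthalo green, x4 = kg of talc, x5 = kg of chrome yellow.
min 3.65x1 + 22.81x2 + 25.79x3 + 1.28x4 + 8.03x5 s.t.:
  4x1 + 1.6x2 + 2.05x3 + 2.75x4 + 5.8x5 ≥ 9.12   (density contribution)
  30x1 + 25x5 ≥ 37   (red component)
  111x1 + 65x2 + 65x3 + 12x4 + 154x5 ≥ 306   (hiding power)
  x1 ≤ 2.6
  x1, x2, x3, x4, x5 ≥ 0.
The cheapest feasible vertex uses only iron-oxide yellow, chrome yellow; phthalo blue, phthalo green, talc are not used. The hiding power and the iron-oxide yellow cap requirements are met with equality.
So iron-oxide yellow = 2.6 kg, chrome yellow = 0.113 kg.
Objective = 3.65·2.6 + 8.03·0.113 = 10.3974.

£10.40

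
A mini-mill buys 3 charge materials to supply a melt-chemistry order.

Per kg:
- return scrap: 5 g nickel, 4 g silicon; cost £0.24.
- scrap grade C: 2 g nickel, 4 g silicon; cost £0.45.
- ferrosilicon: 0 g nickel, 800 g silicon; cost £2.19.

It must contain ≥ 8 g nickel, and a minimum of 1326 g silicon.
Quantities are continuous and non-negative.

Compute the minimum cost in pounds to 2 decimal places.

£4.00

This is a linear program. Let x1 = kg of return scrap, x2 = kg of scrap grade C, x3 = kg of ferrosilicon.
min 0.24x1 + 0.45x2 + 2.19x3 s.t.:
  5x1 + 2x2 ≥ 8   (nickel)
  4x1 + 4x2 + 800x3 ≥ 1326   (silicon)
  x1, x2, x3 ≥ 0.
The minimum-cost mix takes nothing from scrap grade C — only return scrap, ferrosilicon. There the nickel and silicon constraints are tight.
Optimal quantities: return scrap = 1.6 kg, ferrosilicon = 1.649 kg.
Cost = 0.24·1.6 + 2.19·1.649 = 3.9953.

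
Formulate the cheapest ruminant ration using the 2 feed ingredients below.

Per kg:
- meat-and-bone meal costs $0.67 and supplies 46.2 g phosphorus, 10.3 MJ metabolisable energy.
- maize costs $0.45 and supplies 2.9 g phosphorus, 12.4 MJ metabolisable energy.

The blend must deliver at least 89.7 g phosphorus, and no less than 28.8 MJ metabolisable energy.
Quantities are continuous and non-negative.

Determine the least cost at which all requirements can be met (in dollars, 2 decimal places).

Let x1 = kg of meat-and-bone meal, x2 = kg of maize.
Minimize 0.67x1 + 0.45x2 with:
  46.2x1 + 2.9x2 ≥ 89.7   (phosphorus)
  10.3x1 + 12.4x2 ≥ 28.8   (metabolisable energy)
  x1, x2 ≥ 0.
Both inputs are positive at the optimum. There the phosphorus and metabolisable energy constraints are tight.
That vertex is x1 = 1.895, x2 = 0.7489.
Cost = 0.67·1.895 + 0.45·0.7489 = 1.6067.

$1.61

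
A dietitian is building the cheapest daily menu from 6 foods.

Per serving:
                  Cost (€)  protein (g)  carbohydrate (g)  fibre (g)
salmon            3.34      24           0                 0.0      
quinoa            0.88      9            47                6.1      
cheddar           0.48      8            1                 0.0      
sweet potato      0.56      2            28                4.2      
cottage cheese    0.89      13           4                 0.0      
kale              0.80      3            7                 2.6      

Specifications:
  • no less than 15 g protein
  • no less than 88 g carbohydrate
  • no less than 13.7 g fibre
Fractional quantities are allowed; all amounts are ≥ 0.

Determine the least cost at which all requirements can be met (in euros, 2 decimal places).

€1.92

Set it up as a linear program. Let x1 = servings of salmon, x2 = servings of quinoa, x3 = servings of cheddar, x4 = servings of sweet potato, x5 = servings of cottage cheese, x6 = servings of kale.
Minimize 3.34x1 + 0.88x2 + 0.48x3 + 0.56x4 + 0.89x5 + 0.8x6 s.t.:
  24x1 + 9x2 + 8x3 + 2x4 + 13x5 + 3x6 ≥ 15   (protein)
  47x2 + 1x3 + 28x4 + 4x5 + 7x6 ≥ 88   (carbohydrate)
  6.1x2 + 4.2x4 + 2.6x6 ≥ 13.7   (fibre)
  x1, x2, x3, x4, x5, x6 ≥ 0.
The minimum-cost mix takes nothing from salmon, cheddar, cottage cheese, kale — only quinoa, sweet potato. Binding constraints: protein and fibre.
Solving gives x2 = 1.391, x4 = 1.242.
Hence cost = 0.88·1.391 + 0.56·1.242 = €1.9196.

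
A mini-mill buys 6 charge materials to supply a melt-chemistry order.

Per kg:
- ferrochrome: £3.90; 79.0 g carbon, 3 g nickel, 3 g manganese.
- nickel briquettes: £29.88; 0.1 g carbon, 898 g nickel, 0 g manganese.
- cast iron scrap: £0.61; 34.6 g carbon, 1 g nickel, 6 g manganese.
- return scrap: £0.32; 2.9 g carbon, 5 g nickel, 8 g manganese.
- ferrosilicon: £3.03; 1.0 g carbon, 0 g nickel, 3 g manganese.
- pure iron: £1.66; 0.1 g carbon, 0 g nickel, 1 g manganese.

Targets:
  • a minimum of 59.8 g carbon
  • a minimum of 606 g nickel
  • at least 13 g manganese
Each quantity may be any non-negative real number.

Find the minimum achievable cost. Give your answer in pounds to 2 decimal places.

£21.20

Set it up as a linear program. Let x1 = kg of ferrochrome, x2 = kg of nickel briquettes, x3 = kg of cast iron scrap, x4 = kg of return scrap, x5 = kg of ferrosilicon, x6 = kg of pure iron.
Minimize 3.9x1 + 29.88x2 + 0.61x3 + 0.32x4 + 3.03x5 + 1.66x6 with:
  79x1 + 0.1x2 + 34.6x3 + 2.9x4 + 1x5 + 0.1x6 ≥ 59.8   (carbon)
  3x1 + 898x2 + 1x3 + 5x4 ≥ 606   (nickel)
  3x1 + 6x3 + 8x4 + 3x5 + 1x6 ≥ 13   (manganese)
  x1, x2, x3, x4, x5, x6 ≥ 0.
The minimum-cost mix takes nothing from ferrochrome, ferrosilicon, pure iron — only nickel briquettes, cast iron scrap, return scrap. Binding constraints: carbon, nickel, manganese.
Solving gives x2 = 0.671, x3 = 1.697, x4 = 0.3524.
Hence cost = 29.88·0.671 + 0.61·1.697 + 0.32·0.3524 = £21.1974.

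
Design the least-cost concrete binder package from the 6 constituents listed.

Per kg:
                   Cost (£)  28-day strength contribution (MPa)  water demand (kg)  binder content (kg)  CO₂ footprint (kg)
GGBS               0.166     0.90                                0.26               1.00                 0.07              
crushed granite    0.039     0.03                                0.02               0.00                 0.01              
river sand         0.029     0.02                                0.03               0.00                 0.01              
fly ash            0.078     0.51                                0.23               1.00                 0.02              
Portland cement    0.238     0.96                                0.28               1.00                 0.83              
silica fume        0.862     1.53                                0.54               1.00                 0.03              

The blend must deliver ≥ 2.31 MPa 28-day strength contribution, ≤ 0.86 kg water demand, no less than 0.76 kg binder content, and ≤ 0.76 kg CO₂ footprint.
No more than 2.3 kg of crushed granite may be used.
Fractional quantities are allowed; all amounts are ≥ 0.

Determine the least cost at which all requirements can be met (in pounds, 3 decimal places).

£0.389

This is a linear program. Let x1 = kg of GGBS, x2 = kg of crushed granite, x3 = kg of river sand, x4 = kg of fly ash, x5 = kg of Portland cement, x6 = kg of silica fume.
min 0.166x1 + 0.039x2 + 0.029x3 + 0.078x4 + 0.238x5 + 0.862x6 subject to:
  0.9x1 + 0.03x2 + 0.02x3 + 0.51x4 + 0.96x5 + 1.53x6 ≥ 2.31   (28-day strength contribution)
  0.26x1 + 0.02x2 + 0.03x3 + 0.23x4 + 0.28x5 + 0.54x6 ≤ 0.86   (water demand)
  1x1 + 1x4 + 1x5 + 1x6 ≥ 0.76   (binder content)
  0.07x1 + 0.01x2 + 0.01x3 + 0.02x4 + 0.83x5 + 0.03x6 ≤ 0.76   (CO₂ footprint)
  x2 ≤ 2.3
  x1, x2, x3, x4, x5, x6 ≥ 0.
The optimal basis is {GGBS, fly ash}; crushed granite, river sand, Portland cement, silica fume drop out. The 28-day strength contribution and water demand requirements are met with equality.
Optimal quantities: GGBS = 1.246 kg, fly ash = 2.331 kg.
Cost = 0.166·1.246 + 0.078·2.331 = 0.38865.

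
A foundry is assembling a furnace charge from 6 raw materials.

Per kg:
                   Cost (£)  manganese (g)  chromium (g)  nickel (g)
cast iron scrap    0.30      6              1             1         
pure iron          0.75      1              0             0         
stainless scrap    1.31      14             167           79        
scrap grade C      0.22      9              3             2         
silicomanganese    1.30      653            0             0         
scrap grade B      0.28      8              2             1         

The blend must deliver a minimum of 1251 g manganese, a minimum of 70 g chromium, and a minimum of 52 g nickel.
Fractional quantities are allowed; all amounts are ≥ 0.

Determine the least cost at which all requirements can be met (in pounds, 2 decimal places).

£3.33

Treat it as an LP. Let x1 = kg of cast iron scrap, x2 = kg of pure iron, x3 = kg of stainless scrap, x4 = kg of scrap grade C, x5 = kg of silicomanganese, x6 = kg of scrap grade B.
min 0.3x1 + 0.75x2 + 1.31x3 + 0.22x4 + 1.3x5 + 0.28x6 subject to:
  6x1 + 1x2 + 14x3 + 9x4 + 653x5 + 8x6 ≥ 1251   (manganese)
  1x1 + 167x3 + 3x4 + 2x6 ≥ 70   (chromium)
  1x1 + 79x3 + 2x4 + 1x6 ≥ 52   (nickel)
  x1, x2, x3, x4, x5, x6 ≥ 0.
At the optimum only stainless scrap, silicomanganese are positive (cast iron scrap, pure iron, scrap grade C, scrap grade B = 0). Binding constraints: manganese and nickel.
Solving gives x3 = 0.6582, x5 = 1.902.
Objective = 1.31·0.6582 + 1.3·1.902 = 3.3348.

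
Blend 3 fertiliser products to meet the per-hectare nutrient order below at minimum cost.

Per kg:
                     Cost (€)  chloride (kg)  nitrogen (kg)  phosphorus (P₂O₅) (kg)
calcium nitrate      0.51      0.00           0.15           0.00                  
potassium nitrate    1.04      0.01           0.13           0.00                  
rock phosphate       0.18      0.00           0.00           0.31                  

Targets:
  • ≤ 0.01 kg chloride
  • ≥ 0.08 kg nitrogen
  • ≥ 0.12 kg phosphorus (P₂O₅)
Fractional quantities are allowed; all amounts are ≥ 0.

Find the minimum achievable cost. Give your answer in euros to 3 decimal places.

€0.342

This is a linear program. Let x1 = kg of calcium nitrate, x2 = kg of potassium nitrate, x3 = kg of rock phosphate.
min 0.51x1 + 1.04x2 + 0.18x3 with:
  0.01x2 ≤ 0.01   (chloride)
  0.15x1 + 0.13x2 ≥ 0.08   (nitrogen)
  0.31x3 ≥ 0.12   (phosphorus (P₂O₅))
  x1, x2, x3 ≥ 0.
At the optimum only calcium nitrate, rock phosphate are positive (potassium nitrate = 0). Binding constraints: nitrogen and phosphorus (P₂O₅).
So calcium nitrate = 0.5333 kg, rock phosphate = 0.3871 kg.
Cost = 0.51·0.5333 + 0.18·0.3871 = 0.34166.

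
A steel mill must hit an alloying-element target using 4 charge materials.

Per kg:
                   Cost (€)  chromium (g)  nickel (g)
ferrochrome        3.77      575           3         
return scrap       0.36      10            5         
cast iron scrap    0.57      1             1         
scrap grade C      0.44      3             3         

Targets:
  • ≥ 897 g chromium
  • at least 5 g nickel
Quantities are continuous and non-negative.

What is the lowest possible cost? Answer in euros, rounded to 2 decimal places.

Treat it as an LP. Let x1 = kg of ferrochrome, x2 = kg of return scrap, x3 = kg of cast iron scrap, x4 = kg of scrap grade C.
min 3.77x1 + 0.36x2 + 0.57x3 + 0.44x4 s.t.:
  575x1 + 10x2 + 1x3 + 3x4 ≥ 897   (chromium)
  3x1 + 5x2 + 1x3 + 3x4 ≥ 5   (nickel)
  x1, x2, x3, x4 ≥ 0.
The optimal basis is {ferrochrome, return scrap}; cast iron scrap, scrap grade C drop out. There the chromium and nickel constraints are tight.
Optimal quantities: ferrochrome = 1.559 kg, return scrap = 0.06467 kg.
Total cost: 3.77·1.559 + 0.36·0.06467 = 5.9007.

€5.90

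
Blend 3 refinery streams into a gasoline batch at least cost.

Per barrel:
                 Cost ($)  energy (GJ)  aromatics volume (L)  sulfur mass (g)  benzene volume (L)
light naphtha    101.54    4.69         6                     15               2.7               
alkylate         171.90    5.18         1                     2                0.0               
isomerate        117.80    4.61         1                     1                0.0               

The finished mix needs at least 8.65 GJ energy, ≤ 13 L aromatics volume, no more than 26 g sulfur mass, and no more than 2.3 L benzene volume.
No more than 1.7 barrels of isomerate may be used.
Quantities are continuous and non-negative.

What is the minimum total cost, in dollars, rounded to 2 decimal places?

Treat it as an LP. Let x1 = barrels of light naphtha, x2 = barrels of alkylate, x3 = barrels of isomerate.
min 101.54x1 + 171.9x2 + 117.8x3 subject to:
  4.69x1 + 5.18x2 + 4.61x3 ≥ 8.65   (energy)
  6x1 + 1x2 + 1x3 ≤ 13   (aromatics volume)
  15x1 + 2x2 + 1x3 ≤ 26   (sulfur mass)
  2.7x1 ≤ 2.3   (benzene volume)
  x3 ≤ 1.7
  x1, x2, x3 ≥ 0.
The cheapest feasible vertex uses only light naphtha, isomerate; alkylate is not used. Binding constraints: energy and benzene volume.
Optimal quantities: light naphtha = 0.85185 barrels, isomerate = 1.0097 barrels.
Objective = 101.54·0.85185 + 117.8·1.0097 = 205.4395.

$205.44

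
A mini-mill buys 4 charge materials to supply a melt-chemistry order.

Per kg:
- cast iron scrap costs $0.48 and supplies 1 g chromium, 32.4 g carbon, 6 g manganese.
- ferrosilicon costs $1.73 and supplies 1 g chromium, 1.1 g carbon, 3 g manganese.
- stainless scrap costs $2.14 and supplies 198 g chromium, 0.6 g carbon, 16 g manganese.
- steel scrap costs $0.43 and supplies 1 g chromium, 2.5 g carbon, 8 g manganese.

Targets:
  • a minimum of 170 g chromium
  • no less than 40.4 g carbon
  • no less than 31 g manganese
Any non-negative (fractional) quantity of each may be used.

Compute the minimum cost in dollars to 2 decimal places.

This is a linear program. Let x1 = kg of cast iron scrap, x2 = kg of ferrosilicon, x3 = kg of stainless scrap, x4 = kg of steel scrap.
Minimise 0.48x1 + 1.73x2 + 2.14x3 + 0.43x4 s.t.:
  1x1 + 1x2 + 198x3 + 1x4 ≥ 170   (chromium)
  32.4x1 + 1.1x2 + 0.6x3 + 2.5x4 ≥ 40.4   (carbon)
  6x1 + 3x2 + 16x3 + 8x4 ≥ 31   (manganese)
  x1, x2, x3, x4 ≥ 0.
The optimal basis is {cast iron scrap, stainless scrap, steel scrap}; ferrosilicon drops out. There the chromium, carbon, manganese constraints are tight.
So cast iron scrap = 1.128 kg, stainless scrap = 0.8461 kg, steel scrap = 1.337 kg.
Hence cost = 0.48·1.128 + 2.14·0.8461 + 0.43·1.337 = $2.9270.

$2.93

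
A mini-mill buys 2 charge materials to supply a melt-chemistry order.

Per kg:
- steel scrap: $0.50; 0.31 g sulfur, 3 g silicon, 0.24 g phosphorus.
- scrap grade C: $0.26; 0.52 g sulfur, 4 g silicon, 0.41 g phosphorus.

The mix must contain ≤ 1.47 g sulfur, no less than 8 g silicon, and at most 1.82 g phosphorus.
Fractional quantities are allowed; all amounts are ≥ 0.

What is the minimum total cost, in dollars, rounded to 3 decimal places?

$0.520

Treat it as an LP. Let x1 = kg of steel scrap, x2 = kg of scrap grade C.
Minimise 0.5x1 + 0.26x2 s.t.:
  0.31x1 + 0.52x2 ≤ 1.47   (sulfur)
  3x1 + 4x2 ≥ 8   (silicon)
  0.24x1 + 0.41x2 ≤ 1.82   (phosphorus)
  x1, x2 ≥ 0.
The cheapest feasible vertex uses only scrap grade C; steel scrap is not used. The silicon requirement is met with equality.
Optimal quantities: scrap grade C = 2 kg.
Objective = 0.26·2 = 0.52000.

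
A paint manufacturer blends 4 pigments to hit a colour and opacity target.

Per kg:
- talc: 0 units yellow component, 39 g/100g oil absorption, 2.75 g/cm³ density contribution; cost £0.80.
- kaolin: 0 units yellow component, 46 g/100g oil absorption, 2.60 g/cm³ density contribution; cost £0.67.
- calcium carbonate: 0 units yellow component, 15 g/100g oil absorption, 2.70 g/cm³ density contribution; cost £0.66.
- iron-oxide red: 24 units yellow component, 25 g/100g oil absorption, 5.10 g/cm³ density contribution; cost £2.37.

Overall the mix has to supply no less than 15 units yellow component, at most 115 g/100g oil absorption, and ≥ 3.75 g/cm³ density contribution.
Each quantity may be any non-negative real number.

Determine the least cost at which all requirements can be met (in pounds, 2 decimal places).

Treat it as an LP. Let x1 = kg of talc, x2 = kg of kaolin, x3 = kg of calcium carbonate, x4 = kg of iron-oxide red.
Minimize 0.8x1 + 0.67x2 + 0.66x3 + 2.37x4 with:
  24x4 ≥ 15   (yellow component)
  39x1 + 46x2 + 15x3 + 25x4 ≤ 115   (oil absorption)
  2.75x1 + 2.6x2 + 2.7x3 + 5.1x4 ≥ 3.75   (density contribution)
  x1, x2, x3, x4 ≥ 0.
The optimal basis is {calcium carbonate, iron-oxide red}; talc, kaolin drop out. There the yellow component and density contribution constraints are tight.
Optimal quantities: calcium carbonate = 0.2083 kg, iron-oxide red = 0.625 kg.
Hence cost = 0.66·0.2083 + 2.37·0.625 = £1.6187.

£1.62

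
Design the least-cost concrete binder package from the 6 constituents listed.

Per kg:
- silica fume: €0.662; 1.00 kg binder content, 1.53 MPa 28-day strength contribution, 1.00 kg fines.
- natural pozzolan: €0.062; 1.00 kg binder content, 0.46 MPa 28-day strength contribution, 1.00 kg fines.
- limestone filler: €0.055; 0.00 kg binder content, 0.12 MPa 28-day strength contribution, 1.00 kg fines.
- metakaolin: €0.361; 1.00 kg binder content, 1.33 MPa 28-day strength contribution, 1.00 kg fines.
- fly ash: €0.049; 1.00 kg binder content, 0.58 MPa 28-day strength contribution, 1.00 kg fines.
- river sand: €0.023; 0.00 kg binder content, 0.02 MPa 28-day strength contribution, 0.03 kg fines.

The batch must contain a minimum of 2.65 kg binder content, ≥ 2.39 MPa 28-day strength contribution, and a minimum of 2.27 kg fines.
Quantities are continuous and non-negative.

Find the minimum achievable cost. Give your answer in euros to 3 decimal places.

Treat it as an LP. Let x1 = kg of silica fume, x2 = kg of natural pozzolan, x3 = kg of limestone filler, x4 = kg of metakaolin, x5 = kg of fly ash, x6 = kg of river sand.
min 0.662x1 + 0.062x2 + 0.055x3 + 0.361x4 + 0.049x5 + 0.023x6 subject to:
  1x1 + 1x2 + 1x4 + 1x5 ≥ 2.65   (binder content)
  1.53x1 + 0.46x2 + 0.12x3 + 1.33x4 + 0.58x5 + 0.02x6 ≥ 2.39   (28-day strength contribution)
  1x1 + 1x2 + 1x3 + 1x4 + 1x5 + 0.03x6 ≥ 2.27   (fines)
  x1, x2, x3, x4, x5, x6 ≥ 0.
At the optimum only fly ash is positive (silica fume, natural pozzolan, limestone filler, metakaolin, river sand = 0). Binding constraint: 28-day strength contribution.
So fly ash = 4.121 kg.
Objective = 0.049·4.121 = 0.20193.

€0.202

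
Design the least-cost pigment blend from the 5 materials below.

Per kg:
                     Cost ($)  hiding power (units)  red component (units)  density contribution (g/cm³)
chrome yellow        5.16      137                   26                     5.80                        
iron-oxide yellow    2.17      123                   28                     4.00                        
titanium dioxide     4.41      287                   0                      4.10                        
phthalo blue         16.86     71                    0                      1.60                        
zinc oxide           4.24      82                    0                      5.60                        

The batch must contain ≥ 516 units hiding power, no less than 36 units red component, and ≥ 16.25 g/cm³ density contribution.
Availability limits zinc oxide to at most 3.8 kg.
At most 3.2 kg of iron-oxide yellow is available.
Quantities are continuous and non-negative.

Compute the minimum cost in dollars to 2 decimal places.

$9.97

Treat it as an LP. Let x1 = kg of chrome yellow, x2 = kg of iron-oxide yellow, x3 = kg of titanium dioxide, x4 = kg of phthalo blue, x5 = kg of zinc oxide.
Minimise 5.16x1 + 2.17x2 + 4.41x3 + 16.86x4 + 4.24x5 with:
  137x1 + 123x2 + 287x3 + 71x4 + 82x5 ≥ 516   (hiding power)
  26x1 + 28x2 ≥ 36   (red component)
  5.8x1 + 4x2 + 4.1x3 + 1.6x4 + 5.6x5 ≥ 16.25   (density contribution)
  x5 ≤ 3.8
  x2 ≤ 3.2
  x1, x2, x3, x4, x5 ≥ 0.
The cheapest feasible vertex uses only iron-oxide yellow, titanium dioxide, zinc oxide; chrome yellow, phthalo blue are not used. Binding constraints: hiding power, density contribution, the iron-oxide yellow cap.
Solving gives x2 = 3.2, x3 = 0.3167, x5 = 0.3842.
Hence cost = 2.17·3.2 + 4.41·0.3167 + 4.24·0.3842 = $9.9697.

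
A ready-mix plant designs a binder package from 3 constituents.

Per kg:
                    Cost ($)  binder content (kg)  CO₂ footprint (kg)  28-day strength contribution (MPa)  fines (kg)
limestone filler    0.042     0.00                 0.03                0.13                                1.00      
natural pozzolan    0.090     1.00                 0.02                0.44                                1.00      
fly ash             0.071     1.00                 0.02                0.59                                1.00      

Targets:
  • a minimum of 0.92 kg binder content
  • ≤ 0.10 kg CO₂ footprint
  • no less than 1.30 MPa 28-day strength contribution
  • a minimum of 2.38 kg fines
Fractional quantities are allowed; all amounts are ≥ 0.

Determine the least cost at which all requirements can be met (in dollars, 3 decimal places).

Let x1 = kg of limestone filler, x2 = kg of natural pozzolan, x3 = kg of fly ash.
Minimize 0.042x1 + 0.09x2 + 0.071x3 with:
  1x2 + 1x3 ≥ 0.92   (binder content)
  0.03x1 + 0.02x2 + 0.02x3 ≤ 0.1   (CO₂ footprint)
  0.13x1 + 0.44x2 + 0.59x3 ≥ 1.3   (28-day strength contribution)
  1x1 + 1x2 + 1x3 ≥ 2.38   (fines)
  x1, x2, x3 ≥ 0.
At the optimum only limestone filler, fly ash are positive (natural pozzolan = 0). Binding constraints: 28-day strength contribution and fines.
That vertex is x1 = 0.2265, x3 = 2.153.
Cost = 0.042·0.2265 + 0.071·2.153 = 0.16238.

$0.162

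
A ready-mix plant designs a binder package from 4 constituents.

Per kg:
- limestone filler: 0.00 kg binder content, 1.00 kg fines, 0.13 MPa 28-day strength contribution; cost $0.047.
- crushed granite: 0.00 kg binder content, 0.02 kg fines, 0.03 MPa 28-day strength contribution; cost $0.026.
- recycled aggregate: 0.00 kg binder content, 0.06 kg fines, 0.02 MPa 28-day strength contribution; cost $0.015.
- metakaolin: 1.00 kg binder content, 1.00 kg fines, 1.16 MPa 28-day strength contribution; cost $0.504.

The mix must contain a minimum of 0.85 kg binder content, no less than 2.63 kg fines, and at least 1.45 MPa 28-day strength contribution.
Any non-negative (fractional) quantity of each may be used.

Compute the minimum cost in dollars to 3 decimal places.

$0.596

Treat it as an LP. Let x1 = kg of limestone filler, x2 = kg of crushed granite, x3 = kg of recycled aggregate, x4 = kg of metakaolin.
Minimize 0.047x1 + 0.026x2 + 0.015x3 + 0.504x4 with:
  1x4 ≥ 0.85   (binder content)
  1x1 + 0.02x2 + 0.06x3 + 1x4 ≥ 2.63   (fines)
  0.13x1 + 0.03x2 + 0.02x3 + 1.16x4 ≥ 1.45   (28-day strength contribution)
  x1, x2, x3, x4 ≥ 0.
The optimal basis is {limestone filler, metakaolin}; crushed granite, recycled aggregate drop out. Binding constraints: binder content and 28-day strength contribution.
That vertex is x1 = 3.569, x4 = 0.85.
Objective = 0.047·3.569 + 0.504·0.85 = 0.59614.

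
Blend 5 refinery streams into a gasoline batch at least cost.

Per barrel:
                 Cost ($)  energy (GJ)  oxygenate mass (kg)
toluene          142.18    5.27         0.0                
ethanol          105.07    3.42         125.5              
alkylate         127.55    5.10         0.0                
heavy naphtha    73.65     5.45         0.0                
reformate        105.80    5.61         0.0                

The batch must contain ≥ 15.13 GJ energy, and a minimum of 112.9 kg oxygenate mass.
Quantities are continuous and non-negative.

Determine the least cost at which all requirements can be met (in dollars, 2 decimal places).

$257.41

Let x1 = barrels of toluene, x2 = barrels of ethanol, x3 = barrels of alkylate, x4 = barrels of heavy naphtha, x5 = barrels of reformate.
Minimise 142.18x1 + 105.07x2 + 127.55x3 + 73.65x4 + 105.8x5 s.t.:
  5.27x1 + 3.42x2 + 5.1x3 + 5.45x4 + 5.61x5 ≥ 15.13   (energy)
  125.5x2 ≥ 112.9   (oxygenate mass)
  x1, x2, x3, x4, x5 ≥ 0.
The minimum-cost mix takes nothing from toluene, alkylate, reformate — only ethanol, heavy naphtha. There the energy and oxygenate mass constraints are tight.
Optimal quantities: ethanol = 0.8996 barrels, heavy naphtha = 2.2116 barrels.
Objective = 105.07·0.8996 + 73.65·2.2116 = 257.4053.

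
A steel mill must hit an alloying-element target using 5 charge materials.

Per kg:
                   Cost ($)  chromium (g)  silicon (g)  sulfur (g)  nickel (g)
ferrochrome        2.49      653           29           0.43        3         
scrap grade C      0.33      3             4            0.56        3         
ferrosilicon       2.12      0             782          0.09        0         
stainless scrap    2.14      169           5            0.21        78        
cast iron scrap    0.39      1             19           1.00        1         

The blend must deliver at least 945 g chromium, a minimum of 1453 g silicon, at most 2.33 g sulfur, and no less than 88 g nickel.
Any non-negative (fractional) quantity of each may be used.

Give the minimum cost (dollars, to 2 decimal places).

Let x1 = kg of ferrochrome, x2 = kg of scrap grade C, x3 = kg of ferrosilicon, x4 = kg of stainless scrap, x5 = kg of cast iron scrap.
Minimize 2.49x1 + 0.33x2 + 2.12x3 + 2.14x4 + 0.39x5 subject to:
  653x1 + 3x2 + 169x4 + 1x5 ≥ 945   (chromium)
  29x1 + 4x2 + 782x3 + 5x4 + 19x5 ≥ 1453   (silicon)
  0.43x1 + 0.56x2 + 0.09x3 + 0.21x4 + 1x5 ≤ 2.33   (sulfur)
  3x1 + 3x2 + 78x4 + 1x5 ≥ 88   (nickel)
  x1, x2, x3, x4, x5 ≥ 0.
The minimum-cost mix takes nothing from scrap grade C, cast iron scrap — only ferrochrome, ferrosilicon, stainless scrap. Binding constraints: chromium, silicon, nickel.
Optimal quantities: ferrochrome = 1.167 kg, ferrosilicon = 1.808 kg, stainless scrap = 1.083 kg.
Objective = 2.49·1.167 + 2.12·1.808 + 2.14·1.083 = 9.0564.

$9.06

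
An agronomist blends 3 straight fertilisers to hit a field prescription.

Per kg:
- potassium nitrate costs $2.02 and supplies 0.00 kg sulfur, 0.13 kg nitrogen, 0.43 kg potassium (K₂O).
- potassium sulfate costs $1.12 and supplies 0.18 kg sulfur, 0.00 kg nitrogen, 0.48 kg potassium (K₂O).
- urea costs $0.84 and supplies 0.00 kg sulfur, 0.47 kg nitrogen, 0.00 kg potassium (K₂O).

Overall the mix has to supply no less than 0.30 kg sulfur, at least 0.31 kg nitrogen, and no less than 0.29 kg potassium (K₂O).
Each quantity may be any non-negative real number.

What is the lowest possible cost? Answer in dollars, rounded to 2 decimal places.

Set it up as a linear program. Let x1 = kg of potassium nitrate, x2 = kg of potassium sulfate, x3 = kg of urea.
Minimise 2.02x1 + 1.12x2 + 0.84x3 with:
  0.18x2 ≥ 0.3   (sulfur)
  0.13x1 + 0.47x3 ≥ 0.31   (nitrogen)
  0.43x1 + 0.48x2 ≥ 0.29   (potassium (K₂O))
  x1, x2, x3 ≥ 0.
The cheapest feasible vertex uses only potassium sulfate, urea; potassium nitrate is not used. Binding constraints: sulfur and nitrogen.
Optimal quantities: potassium sulfate = 1.667 kg, urea = 0.6596 kg.
Cost = 1.12·1.667 + 0.84·0.6596 = 2.4211.

$2.42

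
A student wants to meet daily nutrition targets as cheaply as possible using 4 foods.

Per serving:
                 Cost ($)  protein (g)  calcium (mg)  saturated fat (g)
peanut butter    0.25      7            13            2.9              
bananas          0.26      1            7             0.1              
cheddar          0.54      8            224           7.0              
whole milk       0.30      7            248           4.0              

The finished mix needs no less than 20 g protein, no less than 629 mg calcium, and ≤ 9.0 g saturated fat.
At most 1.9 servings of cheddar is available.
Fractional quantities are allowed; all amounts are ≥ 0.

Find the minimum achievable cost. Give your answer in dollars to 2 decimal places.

$23.08

Let x1 = servings of peanut butter, x2 = servings of bananas, x3 = servings of cheddar, x4 = servings of whole milk.
Minimize 0.25x1 + 0.26x2 + 0.54x3 + 0.3x4 s.t.:
  7x1 + 1x2 + 8x3 + 7x4 ≥ 20   (protein)
  13x1 + 7x2 + 224x3 + 248x4 ≥ 629   (calcium)
  2.9x1 + 0.1x2 + 7x3 + 4x4 ≤ 9   (saturated fat)
  x3 ≤ 1.9
  x1, x2, x3, x4 ≥ 0.
The cheapest feasible vertex uses only bananas, whole milk; peanut butter, cheddar are not used. There the calcium and saturated fat constraints are tight.
So bananas = 88.75 servings, whole milk = 0.03125 servings.
Total cost: 0.26·88.75 + 0.3·0.03125 = 23.0844.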